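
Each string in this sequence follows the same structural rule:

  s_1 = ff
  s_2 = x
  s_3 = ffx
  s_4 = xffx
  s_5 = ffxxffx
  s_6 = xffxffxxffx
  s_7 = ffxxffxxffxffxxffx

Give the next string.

This is a Fibonacci-style word recurrence s(k) = s(k−2)·s(k−1): e.g. ff·x = ffx.
Continuing: xffxffxxffx · ffxxffxxffxffxxffx gives term 8.

xffxffxxffxffxxffxxffxffxxffx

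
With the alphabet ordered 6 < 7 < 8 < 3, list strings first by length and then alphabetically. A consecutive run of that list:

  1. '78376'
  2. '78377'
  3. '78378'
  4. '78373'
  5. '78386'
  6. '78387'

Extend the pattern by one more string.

Find the rightmost character of 78387 below 3, bump it to the next letter, and reset everything to its right to 6.

78388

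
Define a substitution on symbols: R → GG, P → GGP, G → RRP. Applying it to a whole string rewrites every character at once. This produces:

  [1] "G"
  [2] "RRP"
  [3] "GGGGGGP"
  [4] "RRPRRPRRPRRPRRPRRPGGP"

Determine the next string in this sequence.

Rewriting the 21 symbols of RRPRRPRRPRRPRRPRRPGGP one by one yields GG GG GGP GG GG GGP GG GG GGP GG GG GGP GG GG GGP GG GG GGP RRP RRP GGP; concatenated:

GGGGGGPGGGGGGPGGGGGGPGGGGGGPGGGGGGPGGGGGGPRRPRRPGGP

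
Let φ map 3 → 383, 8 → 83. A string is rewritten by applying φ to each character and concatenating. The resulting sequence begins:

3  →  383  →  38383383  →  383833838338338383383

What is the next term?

Rewriting the 21 symbols of 383833838338338383383 one by one yields 383 83 383 83 383 383 83 383 83 383 383 83 383 383 83 383 83 383 383 83 383; concatenated:

3838338383383383833838338338383383383833838338338383383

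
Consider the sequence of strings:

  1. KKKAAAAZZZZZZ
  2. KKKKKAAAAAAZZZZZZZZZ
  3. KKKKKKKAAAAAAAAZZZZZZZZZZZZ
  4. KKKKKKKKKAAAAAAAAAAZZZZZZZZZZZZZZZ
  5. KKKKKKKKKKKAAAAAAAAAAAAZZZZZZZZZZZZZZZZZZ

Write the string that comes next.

The n-th term is 2n+1 K's then 2n+2 A's then 3n+3 Z's (n = 1, 2, …).
Setting n = 6 gives 13, 14, 21 characters in each block.

KKKKKKKKKKKKKAAAAAAAAAAAAAAZZZZZZZZZZZZZZZZZZZZZ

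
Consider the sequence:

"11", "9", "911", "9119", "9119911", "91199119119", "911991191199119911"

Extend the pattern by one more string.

This is a Fibonacci-style word recurrence s(k) = s(k−1)·s(k−2): e.g. 9·11 = 911.
So term 8 is 911991191199119911·91199119119.

91199119119911991191199119119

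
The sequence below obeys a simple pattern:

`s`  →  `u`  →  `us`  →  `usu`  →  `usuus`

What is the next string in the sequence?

usuususu

This is a Fibonacci-style word recurrence s(k) = s(k−1)·s(k−2): e.g. u·s = us.
Continuing: usuus · usu gives term 6.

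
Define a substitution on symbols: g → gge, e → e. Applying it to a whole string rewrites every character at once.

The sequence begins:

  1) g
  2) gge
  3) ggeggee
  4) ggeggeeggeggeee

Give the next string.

Rewriting the 15 symbols of ggeggeeggeggeee one by one yields gge gge e gge gge e e gge gge e gge gge e e e; concatenated:

ggeggeeggeggeeeggeggeeggeggeeee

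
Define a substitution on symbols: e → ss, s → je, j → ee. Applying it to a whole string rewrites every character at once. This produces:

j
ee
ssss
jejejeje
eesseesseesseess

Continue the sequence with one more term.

Applying the rule to each of the 16 symbols of eesseesseesseess gives the pieces ss ss je je ss ss je je ss ss je je ss ss je je, which concatenate to the answer.

ssssjejessssjejessssjejessssjeje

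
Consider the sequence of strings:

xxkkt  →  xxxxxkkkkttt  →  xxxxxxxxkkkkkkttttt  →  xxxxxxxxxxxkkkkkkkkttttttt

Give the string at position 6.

xxxxxxxxxxxxxxxxxkkkkkkkkkkkkttttttttttt

Each string has the form x^{3n-1} k^{2n} t^{2n-1} (n = 1, 2, …).
For term 6, n = 6, so the run lengths are 17, 12, 11.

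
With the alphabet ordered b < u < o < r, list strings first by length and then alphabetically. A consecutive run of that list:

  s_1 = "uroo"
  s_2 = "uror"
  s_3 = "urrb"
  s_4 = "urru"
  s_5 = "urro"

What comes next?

urrr

Treat urro as a base-4 numeral over the given alphabet and add one, carrying through any trailing r's.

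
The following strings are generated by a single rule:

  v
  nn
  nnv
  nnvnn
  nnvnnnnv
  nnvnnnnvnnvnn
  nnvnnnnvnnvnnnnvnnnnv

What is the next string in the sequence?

From term 3 onward, concatenate the last term with the second-to-last: nn·v = nnv, nnv·nn = nnvnn, …
So term 8 is nnvnnnnvnnvnnnnvnnnnv·nnvnnnnvnnvnn.

nnvnnnnvnnvnnnnvnnnnvnnvnnnnvnnvnn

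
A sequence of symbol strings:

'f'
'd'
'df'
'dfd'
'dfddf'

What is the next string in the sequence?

Each term (from the third on) is the previous term followed by the one before it: term 3 = d·f = df.
So term 6 is dfddf·dfd.

dfddfdfd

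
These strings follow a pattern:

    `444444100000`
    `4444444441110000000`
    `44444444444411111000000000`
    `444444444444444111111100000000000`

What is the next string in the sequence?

The n-th term is 3n+3 4's then 2n-1 1's then 2n+3 0's (n = 1, 2, …).
At n = 5 the blocks have lengths 18, 9, 13.

4444444444444444441111111110000000000000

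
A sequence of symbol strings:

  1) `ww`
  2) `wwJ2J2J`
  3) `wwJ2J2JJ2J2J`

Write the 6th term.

Every step adds J2J2J to the end: s(k+1) = s(k)·J2J2J.
From wwJ2J2JJ2J2J, 3 further steps: wwJ2J2JJ2J2J → wwJ2J2JJ2J2JJ2J2J → wwJ2J2JJ2J2JJ2J2JJ2J2J → (answer).

wwJ2J2JJ2J2JJ2J2JJ2J2JJ2J2J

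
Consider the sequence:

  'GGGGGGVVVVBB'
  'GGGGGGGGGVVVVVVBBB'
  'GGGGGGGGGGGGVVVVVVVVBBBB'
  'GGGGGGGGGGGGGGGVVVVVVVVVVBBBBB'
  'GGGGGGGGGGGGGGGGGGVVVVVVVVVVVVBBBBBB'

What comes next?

GGGGGGGGGGGGGGGGGGGGGVVVVVVVVVVVVVVBBBBBBB

Reading off run lengths: G runs 6, 9, 12, 15, 18; V runs 4, 6, 8, 10, 12; B runs 2, 3, 4, 5, 6 — each is linear in n, where the shown terms are n = 2, 3, 4, 5, 6.
At n = 7 the blocks have lengths 21, 14, 7.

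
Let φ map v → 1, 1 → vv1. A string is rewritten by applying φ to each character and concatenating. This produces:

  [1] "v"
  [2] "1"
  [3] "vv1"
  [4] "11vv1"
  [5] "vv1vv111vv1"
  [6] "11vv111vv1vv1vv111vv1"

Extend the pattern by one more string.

Rewriting the 21 symbols of 11vv111vv1vv1vv111vv1 one by one yields vv1 vv1 1 1 vv1 vv1 vv1 1 1 vv1 1 1 vv1 1 1 vv1 vv1 vv1 1 1 vv1; concatenated:

vv1vv111vv1vv1vv111vv111vv111vv1vv1vv111vv1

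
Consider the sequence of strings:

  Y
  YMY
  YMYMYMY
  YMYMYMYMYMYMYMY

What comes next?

Each string is two copies of the previous one joined by 'M'.
One more doubling of YMYMYMYMYMYMYMY gives the answer.

YMYMYMYMYMYMYMYMYMYMYMYMYMYMYMY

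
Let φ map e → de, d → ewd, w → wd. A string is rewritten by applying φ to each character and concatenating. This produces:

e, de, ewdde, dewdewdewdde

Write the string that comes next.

Rewriting each symbol of dewdewdewdde: d→ewd, e→de, w→wd, d→ewd, e→de, w→wd, d→ewd, e→de, w→wd, d→ewd, d→ewd, e→de, which concatenates to ewd de wd ewd de wd ewd de wd ewd ewd de.

ewddewdewddewdewddewdewdewdde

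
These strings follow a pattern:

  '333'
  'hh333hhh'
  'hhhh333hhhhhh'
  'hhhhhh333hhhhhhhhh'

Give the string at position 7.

hhhhhhhhhhhh333hhhhhhhhhhhhhhhhhh

Each term wraps the previous one in hh on the left and hhh on the right.
From hhhhhh333hhhhhhhhh, 3 further steps: hhhhhh333hhhhhhhhh → hhhhhhhh333hhhhhhhhhhhh → hhhhhhhhhh333hhhhhhhhhhhhhhh → (answer).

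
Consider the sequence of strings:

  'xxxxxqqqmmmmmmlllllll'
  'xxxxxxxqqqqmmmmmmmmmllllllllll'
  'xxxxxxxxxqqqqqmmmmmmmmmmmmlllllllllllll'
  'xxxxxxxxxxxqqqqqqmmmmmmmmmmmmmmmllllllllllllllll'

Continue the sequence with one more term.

xxxxxxxxxxxxxqqqqqqqmmmmmmmmmmmmmmmmmmlllllllllllllllllll

Term n consists of 2n+1 x's, followed by n+1 q's, followed by 3n m's, followed by 3n+1 l's, where the shown terms are n = 2, 3, 4, 5.
For the next term, n = 6, so the run lengths are 13, 7, 18, 19.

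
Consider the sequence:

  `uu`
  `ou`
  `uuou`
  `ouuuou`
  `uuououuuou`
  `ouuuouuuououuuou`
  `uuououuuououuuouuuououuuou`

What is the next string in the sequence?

This is a Fibonacci-style word recurrence s(k) = s(k−2)·s(k−1): e.g. uu·ou = uuou.
The next term joins ouuuouuuououuuou and uuououuuououuuouuuououuuou.

ouuuouuuououuuouuuououuuououuuouuuououuuou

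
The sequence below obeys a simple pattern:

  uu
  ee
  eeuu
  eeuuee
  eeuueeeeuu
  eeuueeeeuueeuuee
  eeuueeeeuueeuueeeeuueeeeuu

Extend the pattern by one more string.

From term 3 onward, concatenate the last term with the second-to-last: ee·uu = eeuu, eeuu·ee = eeuuee, …
So term 8 is eeuueeeeuueeuueeeeuueeeeuu·eeuueeeeuueeuuee.

eeuueeeeuueeuueeeeuueeeeuueeuueeeeuueeuuee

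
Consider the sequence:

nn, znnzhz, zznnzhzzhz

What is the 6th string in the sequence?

Every step adds z to the front and zhz to the end of the previous string.
From zznnzhzzhz, 3 further steps: zznnzhzzhz → zzznnzhzzhzzhz → zzzznnzhzzhzzhzzhz → (answer).

zzzzznnzhzzhzzhzzhzzhz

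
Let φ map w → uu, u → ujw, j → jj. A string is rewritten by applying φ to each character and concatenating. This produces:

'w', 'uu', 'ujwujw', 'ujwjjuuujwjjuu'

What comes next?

ujwjjuujjjjujwujwujwjjuujjjjujwujw

Replace each of the 14 characters of ujwjjuuujwjjuu in place — ujw jj uu jj jj ujw ujw ujw jj uu jj jj ujw ujw — and concatenate.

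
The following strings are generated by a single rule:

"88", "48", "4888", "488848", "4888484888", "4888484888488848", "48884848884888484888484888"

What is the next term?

From term 3 onward, concatenate the last term with the second-to-last: 48·88 = 4888, 4888·48 = 488848, …
The next term joins 48884848884888484888484888 and 4888484888488848.

488848488848884848884848884888484888488848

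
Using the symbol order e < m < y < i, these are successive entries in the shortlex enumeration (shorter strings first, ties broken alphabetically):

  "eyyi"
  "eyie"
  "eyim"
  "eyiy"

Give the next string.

eyii

The successor of eyiy increments the rightmost position that isn't already i and resets every position after it to e.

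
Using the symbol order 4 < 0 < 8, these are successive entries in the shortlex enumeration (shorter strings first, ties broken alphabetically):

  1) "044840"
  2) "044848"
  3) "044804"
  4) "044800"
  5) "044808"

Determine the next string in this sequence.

044884

The successor of 044808 increments the rightmost position that isn't already 8 and resets every position after it to 4.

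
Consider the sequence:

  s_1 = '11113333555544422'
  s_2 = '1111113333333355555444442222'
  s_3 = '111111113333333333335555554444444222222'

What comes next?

Term n consists of 2n+2 1's, followed by 4n 3's, followed by n+3 5's, followed by 2n+1 4's, followed by 2n 2's (n = 1, 2, …).
For the next term, n = 4, so the run lengths are 10, 16, 7, 9, 8.

11111111113333333333333333555555544444444422222222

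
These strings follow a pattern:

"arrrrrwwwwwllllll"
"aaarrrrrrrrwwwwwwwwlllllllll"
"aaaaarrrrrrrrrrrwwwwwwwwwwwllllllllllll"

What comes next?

Each string has the form a^{2n-1} r^{3n+2} w^{3n+2} l^{3n+3} (n = 1, 2, …).
At n = 4 the blocks have lengths 7, 14, 14, 15.

aaaaaaarrrrrrrrrrrrrrwwwwwwwwwwwwwwlllllllllllllll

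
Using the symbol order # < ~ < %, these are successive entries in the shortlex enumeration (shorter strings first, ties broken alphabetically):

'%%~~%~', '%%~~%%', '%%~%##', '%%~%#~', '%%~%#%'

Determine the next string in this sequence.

The successor of %%~%#% increments the rightmost position that isn't already % and resets every position after it to #.

%%~%~#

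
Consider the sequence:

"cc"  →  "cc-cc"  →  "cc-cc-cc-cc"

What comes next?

s(k+1) = s(k)·-·s(k) — each term doubles the last with '-' between the halves.
Doubling cc-cc-cc-cc with '-' between the halves:

cc-cc-cc-cc-cc-cc-cc-cc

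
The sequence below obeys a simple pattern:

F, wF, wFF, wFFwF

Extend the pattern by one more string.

Each term (from the third on) is the previous term followed by the one before it: term 3 = wF·F = wFF.
So term 5 is wFFwF·wFF.

wFFwFwFF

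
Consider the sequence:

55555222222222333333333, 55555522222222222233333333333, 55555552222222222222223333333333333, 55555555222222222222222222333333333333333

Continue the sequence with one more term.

55555555522222222222222222222233333333333333333

Term n consists of n+2 5's, followed by 3n 2's, followed by 2n+3 3's, where the shown terms are n = 3, 4, 5, 6.
For the next term, n = 7, so the run lengths are 9, 21, 17.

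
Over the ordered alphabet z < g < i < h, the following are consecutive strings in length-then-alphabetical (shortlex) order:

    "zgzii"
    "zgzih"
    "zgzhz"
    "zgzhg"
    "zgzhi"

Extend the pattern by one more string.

zgzhh

The successor of zgzhi increments the rightmost position that isn't already h and resets every position after it to z.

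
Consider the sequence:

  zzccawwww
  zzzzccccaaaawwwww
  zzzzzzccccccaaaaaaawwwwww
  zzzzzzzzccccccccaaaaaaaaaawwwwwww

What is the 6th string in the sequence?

zzzzzzzzzzzzccccccccccccaaaaaaaaaaaaaaaawwwwwwwww

Term n consists of 2n z's, followed by 2n c's, followed by 3n-2 a's, followed by n+3 w's (n = 1, 2, …).
At n = 6 the blocks have lengths 12, 12, 16, 9.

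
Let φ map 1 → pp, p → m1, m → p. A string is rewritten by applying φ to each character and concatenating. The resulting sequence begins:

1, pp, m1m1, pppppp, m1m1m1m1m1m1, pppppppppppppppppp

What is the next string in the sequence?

φ(pppppppppppppppppp) expands symbol-by-symbol to m1 m1 m1 m1 m1 m1 m1 m1 m1 m1 m1 m1 m1 m1 m1 m1 m1 m1; joining the 18 pieces gives the next term.

m1m1m1m1m1m1m1m1m1m1m1m1m1m1m1m1m1m1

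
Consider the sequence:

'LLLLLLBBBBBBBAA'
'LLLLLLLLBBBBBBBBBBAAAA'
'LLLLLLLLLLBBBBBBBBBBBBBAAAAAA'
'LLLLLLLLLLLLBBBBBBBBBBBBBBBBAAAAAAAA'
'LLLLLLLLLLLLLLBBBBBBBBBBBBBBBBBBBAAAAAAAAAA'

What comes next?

LLLLLLLLLLLLLLLLBBBBBBBBBBBBBBBBBBBBBBAAAAAAAAAAAA

Reading off run lengths: L runs 6, 8, 10, 12, 14; B runs 7, 10, 13, 16, 19; A runs 2, 4, 6, 8, 10 — each is linear in n, where the shown terms are n = 2, 3, 4, 5, 6.
At n = 7 the blocks have lengths 16, 22, 12.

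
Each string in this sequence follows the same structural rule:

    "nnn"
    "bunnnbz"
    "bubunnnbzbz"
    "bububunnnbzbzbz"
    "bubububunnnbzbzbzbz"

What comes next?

bububububunnnbzbzbzbzbz

Each term wraps the previous one in bu on the left and bz on the right.
So the next term is bu·bubububunnnbzbzbzbz·bz.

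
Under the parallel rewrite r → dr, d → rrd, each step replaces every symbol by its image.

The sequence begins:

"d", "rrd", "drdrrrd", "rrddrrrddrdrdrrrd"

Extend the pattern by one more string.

drdrrrdrrddrdrdrrrdrrddrrrddrrrddrdrdrrrd

Applying the rule to each of the 17 symbols of rrddrrrddrdrdrrrd gives the pieces dr dr rrd rrd dr dr dr rrd rrd dr rrd dr rrd dr dr dr rrd, which concatenate to the answer.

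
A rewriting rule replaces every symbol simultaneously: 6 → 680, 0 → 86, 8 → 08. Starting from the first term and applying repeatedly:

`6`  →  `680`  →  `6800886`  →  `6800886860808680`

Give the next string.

Replace each of the 16 characters of 6800886860808680 in place — 680 08 86 86 08 08 680 08 680 86 08 86 08 680 08 86 — and concatenate.

680088686080868008680860886086800886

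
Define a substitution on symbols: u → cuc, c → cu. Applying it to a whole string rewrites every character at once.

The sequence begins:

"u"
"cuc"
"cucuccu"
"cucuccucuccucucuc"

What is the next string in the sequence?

Rewriting the 17 symbols of cucuccucuccucucuc one by one yields cu cuc cu cuc cu cu cuc cu cuc cu cu cuc cu cuc cu cuc cu; concatenated:

cucuccucuccucucuccucuccucucuccucuccucuccu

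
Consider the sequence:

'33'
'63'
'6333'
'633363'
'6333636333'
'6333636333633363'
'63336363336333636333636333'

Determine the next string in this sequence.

633363633363336363336363336333636333633363

Each term (from the third on) is the previous term followed by the one before it: term 3 = 63·33 = 6333.
The next term joins 63336363336333636333636333 and 6333636333633363.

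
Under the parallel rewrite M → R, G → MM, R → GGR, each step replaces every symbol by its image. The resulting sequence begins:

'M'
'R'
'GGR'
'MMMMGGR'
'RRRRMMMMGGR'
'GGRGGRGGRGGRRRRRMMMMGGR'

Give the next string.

MMMMGGRMMMMGGRMMMMGGRMMMMGGRGGRGGRGGRGGRRRRRMMMMGGR

φ(GGRGGRGGRGGRRRRRMMMMGGR) expands symbol-by-symbol to MM MM GGR MM MM GGR MM MM GGR MM MM GGR GGR GGR GGR GGR R R R R MM MM GGR; joining the 23 pieces gives the next term.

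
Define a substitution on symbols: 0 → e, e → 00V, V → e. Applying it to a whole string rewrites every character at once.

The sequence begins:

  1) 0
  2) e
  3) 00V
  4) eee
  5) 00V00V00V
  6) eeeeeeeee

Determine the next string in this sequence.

00V00V00V00V00V00V00V00V00V

Expanding eeeeeeeee: e→00V, e→00V, e→00V, e→00V, e→00V, e→00V, e→00V, e→00V, e→00V. Concatenated: 00V 00V 00V 00V 00V 00V 00V 00V 00V.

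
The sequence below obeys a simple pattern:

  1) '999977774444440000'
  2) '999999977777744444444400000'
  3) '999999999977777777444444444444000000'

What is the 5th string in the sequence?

The n-th term is 3n-2 9's then 2n 7's then 3n 4's then n+2 0's, where the shown terms are n = 2, 3, 4.
For term 5, n = 6, so the run lengths are 16, 12, 18, 8.

999999999999999977777777777744444444444444444400000000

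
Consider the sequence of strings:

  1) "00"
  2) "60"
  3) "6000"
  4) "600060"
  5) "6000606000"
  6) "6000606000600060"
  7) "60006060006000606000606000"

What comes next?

Each term (from the third on) is the previous term followed by the one before it: term 3 = 60·00 = 6000.
The next term joins 60006060006000606000606000 and 6000606000600060.

600060600060006060006060006000606000600060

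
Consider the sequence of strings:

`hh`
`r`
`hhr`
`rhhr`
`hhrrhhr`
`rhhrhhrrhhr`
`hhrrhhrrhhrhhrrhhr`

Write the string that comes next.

rhhrhhrrhhrhhrrhhrrhhrhhrrhhr

From term 3 onward, concatenate the second-to-last term with the last: hh·r = hhr, r·hhr = rhhr, …
Continuing: rhhrhhrrhhr · hhrrhhrrhhrhhrrhhr gives term 8.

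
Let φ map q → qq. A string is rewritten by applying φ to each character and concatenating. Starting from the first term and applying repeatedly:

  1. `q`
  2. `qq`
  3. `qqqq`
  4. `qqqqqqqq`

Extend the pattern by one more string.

Expanding qqqqqqqq: q→qq, q→qq, q→qq, q→qq, q→qq, q→qq, q→qq, q→qq. Concatenated: qq qq qq qq qq qq qq qq.

qqqqqqqqqqqqqqqq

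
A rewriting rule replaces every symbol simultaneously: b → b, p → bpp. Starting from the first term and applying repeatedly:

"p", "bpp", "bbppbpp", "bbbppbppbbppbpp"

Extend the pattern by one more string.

Rewriting the 15 symbols of bbbppbppbbppbpp one by one yields b b b bpp bpp b bpp bpp b b bpp bpp b bpp bpp; concatenated:

bbbbppbppbbppbppbbbppbppbbppbpp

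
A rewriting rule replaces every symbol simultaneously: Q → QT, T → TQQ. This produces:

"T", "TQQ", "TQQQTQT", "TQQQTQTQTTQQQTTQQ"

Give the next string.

Replace each of the 17 characters of TQQQTQTQTTQQQTTQQ in place — TQQ QT QT QT TQQ QT TQQ QT TQQ TQQ QT QT QT TQQ TQQ QT QT — and concatenate.

TQQQTQTQTTQQQTTQQQTTQQTQQQTQTQTTQQTQQQTQT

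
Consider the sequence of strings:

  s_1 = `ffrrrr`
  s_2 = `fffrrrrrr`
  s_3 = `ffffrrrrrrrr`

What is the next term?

fffffrrrrrrrrrr

Term n consists of n f's, followed by 2n r's, where the shown terms are n = 2, 3, 4.
Setting n = 5 gives 5, 10 characters in each block.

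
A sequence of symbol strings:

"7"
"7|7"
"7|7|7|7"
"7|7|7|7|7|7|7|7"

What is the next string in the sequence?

Each string is two copies of the previous one joined by '|'.
So the next term is two copies of 7|7|7|7|7|7|7|7 with '|' between the halves.

7|7|7|7|7|7|7|7|7|7|7|7|7|7|7|7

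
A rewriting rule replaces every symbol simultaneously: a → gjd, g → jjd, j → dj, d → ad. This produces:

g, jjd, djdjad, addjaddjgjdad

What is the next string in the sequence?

gjdadaddjgjdadaddjjjddjadgjdad

Applying the rule to each of the 13 symbols of addjaddjgjdad gives the pieces gjd ad ad dj gjd ad ad dj jjd dj ad gjd ad, which concatenate to the answer.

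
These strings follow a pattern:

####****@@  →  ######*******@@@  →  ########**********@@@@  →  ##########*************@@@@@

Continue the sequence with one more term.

############****************@@@@@@

Each string has the form #^{2n} *^{3n-2} @^{n}, where the shown terms are n = 2, 3, 4, 5.
At n = 6 the blocks have lengths 12, 16, 6.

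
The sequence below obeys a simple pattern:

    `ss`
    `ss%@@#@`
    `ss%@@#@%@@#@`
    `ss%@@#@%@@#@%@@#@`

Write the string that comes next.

ss%@@#@%@@#@%@@#@%@@#@

Every step adds %@@#@ to the end: s(k+1) = s(k)·%@@#@.
One more step from ss%@@#@%@@#@%@@#@ gives the answer.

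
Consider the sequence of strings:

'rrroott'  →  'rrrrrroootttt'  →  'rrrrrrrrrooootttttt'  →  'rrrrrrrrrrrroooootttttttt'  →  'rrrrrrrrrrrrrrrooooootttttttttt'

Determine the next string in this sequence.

Each string has the form r^{3n} o^{n+1} t^{2n} (n = 1, 2, …).
At n = 6 the blocks have lengths 18, 7, 12.

rrrrrrrrrrrrrrrrrroooooootttttttttttt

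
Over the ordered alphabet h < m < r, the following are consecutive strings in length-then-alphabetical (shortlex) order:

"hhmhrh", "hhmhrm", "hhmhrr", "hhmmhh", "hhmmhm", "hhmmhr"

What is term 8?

hhmmmm

Stepping forward 2 times from hhmmhr: hhmmhr → hhmmmh, then the target.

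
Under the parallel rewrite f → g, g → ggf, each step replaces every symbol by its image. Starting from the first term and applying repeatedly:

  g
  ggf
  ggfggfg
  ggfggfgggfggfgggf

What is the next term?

Replace each of the 17 characters of ggfggfgggfggfgggf in place — ggf ggf g ggf ggf g ggf ggf ggf g ggf ggf g ggf ggf ggf g — and concatenate.

ggfggfgggfggfgggfggfggfgggfggfgggfggfggfg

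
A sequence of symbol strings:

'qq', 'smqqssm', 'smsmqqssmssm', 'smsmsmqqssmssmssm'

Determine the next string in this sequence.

Every step adds sm to the front and ssm to the end of the previous string.
Applying this once more to smsmsmqqssmssmssm:

smsmsmsmqqssmssmssmssm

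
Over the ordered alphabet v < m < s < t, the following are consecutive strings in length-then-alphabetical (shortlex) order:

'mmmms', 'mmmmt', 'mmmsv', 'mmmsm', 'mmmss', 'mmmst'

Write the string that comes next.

mmmtv

The successor of mmmst increments the rightmost position that isn't already t and resets every position after it to v.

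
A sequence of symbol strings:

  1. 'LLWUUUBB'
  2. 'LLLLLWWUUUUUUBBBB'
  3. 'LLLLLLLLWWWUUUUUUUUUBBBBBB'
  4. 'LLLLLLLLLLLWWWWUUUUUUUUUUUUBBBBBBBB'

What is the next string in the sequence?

Term n consists of 3n-1 L's, followed by n W's, followed by 3n U's, followed by 2n B's (n = 1, 2, …).
For the next term, n = 5, so the run lengths are 14, 5, 15, 10.

LLLLLLLLLLLLLLWWWWWUUUUUUUUUUUUUUUBBBBBBBBBB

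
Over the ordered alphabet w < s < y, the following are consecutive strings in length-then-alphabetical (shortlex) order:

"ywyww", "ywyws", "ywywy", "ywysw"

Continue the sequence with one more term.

Find the rightmost character of ywysw below y, bump it to the next letter, and reset everything to its right to w.

ywyss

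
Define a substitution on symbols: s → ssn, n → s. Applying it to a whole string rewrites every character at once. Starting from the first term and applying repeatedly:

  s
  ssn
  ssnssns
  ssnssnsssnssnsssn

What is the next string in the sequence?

Applying the rule to each of the 17 symbols of ssnssnsssnssnsssn gives the pieces ssn ssn s ssn ssn s ssn ssn ssn s ssn ssn s ssn ssn ssn s, which concatenate to the answer.

ssnssnsssnssnsssnssnssnsssnssnsssnssnssns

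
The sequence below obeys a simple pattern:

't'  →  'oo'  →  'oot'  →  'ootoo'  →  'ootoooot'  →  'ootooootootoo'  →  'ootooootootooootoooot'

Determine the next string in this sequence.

This is a Fibonacci-style word recurrence s(k) = s(k−1)·s(k−2): e.g. oo·t = oot.
Continuing: ootooootootooootoooot · ootooootootoo gives term 8.

ootooootootooootooootootooootootoo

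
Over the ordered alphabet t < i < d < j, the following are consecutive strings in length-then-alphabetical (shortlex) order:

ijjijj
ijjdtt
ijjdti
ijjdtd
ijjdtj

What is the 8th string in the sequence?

Continuing the enumeration 3 steps past ijjdtj: ijjdtj → ijjdit → ijjdii → (answer).

ijjdid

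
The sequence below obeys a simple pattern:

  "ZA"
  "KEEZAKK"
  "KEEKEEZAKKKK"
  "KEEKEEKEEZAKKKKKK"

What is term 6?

KEEKEEKEEKEEKEEZAKKKKKKKKKK

s(k+1) = KEE·s(k)·KK, so each term gains KEE as a prefix and KK as a suffix.
From KEEKEEKEEZAKKKKKK, 2 further steps: KEEKEEKEEZAKKKKKK → KEEKEEKEEKEEZAKKKKKKKK → (answer).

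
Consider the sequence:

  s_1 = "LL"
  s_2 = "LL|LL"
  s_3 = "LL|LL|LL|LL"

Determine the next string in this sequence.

Each string is two copies of the previous one joined by '|'.
One more doubling of LL|LL|LL|LL gives the answer.

LL|LL|LL|LL|LL|LL|LL|LL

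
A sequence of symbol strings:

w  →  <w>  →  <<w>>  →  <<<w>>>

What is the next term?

Every step adds < to the front and > to the end of the previous string.
One more step from <<<w>>> gives the answer.

<<<<w>>>>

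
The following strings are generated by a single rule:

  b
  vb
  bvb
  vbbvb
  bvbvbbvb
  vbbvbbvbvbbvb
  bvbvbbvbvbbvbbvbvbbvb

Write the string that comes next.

This is a Fibonacci-style word recurrence s(k) = s(k−2)·s(k−1): e.g. b·vb = bvb.
So term 8 is vbbvbbvbvbbvb·bvbvbbvbvbbvbbvbvbbvb.

vbbvbbvbvbbvbbvbvbbvbvbbvbbvbvbbvb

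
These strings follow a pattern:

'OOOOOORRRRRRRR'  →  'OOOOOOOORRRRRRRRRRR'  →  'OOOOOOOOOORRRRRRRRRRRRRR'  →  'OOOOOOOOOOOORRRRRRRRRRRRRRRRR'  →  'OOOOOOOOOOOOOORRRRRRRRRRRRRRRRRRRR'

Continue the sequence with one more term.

Reading off run lengths: O runs 6, 8, 10, 12, 14; R runs 8, 11, 14, 17, 20 — each is linear in n, where the shown terms are n = 3, 4, 5, 6, 7.
Setting n = 8 gives 16, 23 characters in each block.

OOOOOOOOOOOOOOOORRRRRRRRRRRRRRRRRRRRRRR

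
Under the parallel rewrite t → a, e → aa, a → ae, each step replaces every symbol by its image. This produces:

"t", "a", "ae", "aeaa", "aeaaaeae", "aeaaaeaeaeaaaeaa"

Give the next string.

Replace each of the 16 characters of aeaaaeaeaeaaaeaa in place — ae aa ae ae ae aa ae aa ae aa ae ae ae aa ae ae — and concatenate.

aeaaaeaeaeaaaeaaaeaaaeaeaeaaaeae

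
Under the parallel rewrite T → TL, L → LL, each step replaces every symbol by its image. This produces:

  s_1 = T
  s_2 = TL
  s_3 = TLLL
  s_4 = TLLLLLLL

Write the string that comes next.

TLLLLLLLLLLLLLLL

Expanding TLLLLLLL: T→TL, L→LL, L→LL, L→LL, L→LL, L→LL, L→LL, L→LL. Concatenated: TL LL LL LL LL LL LL LL.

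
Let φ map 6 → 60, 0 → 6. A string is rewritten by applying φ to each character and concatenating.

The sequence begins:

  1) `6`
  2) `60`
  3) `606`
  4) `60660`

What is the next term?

Apply φ to 60660 symbol by symbol: 6→60, 0→6, 6→60, 6→60, 0→6; joined: 60 6 60 60 6.

60660606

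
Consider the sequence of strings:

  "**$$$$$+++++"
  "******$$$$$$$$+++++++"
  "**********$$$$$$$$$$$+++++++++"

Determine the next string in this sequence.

**************$$$$$$$$$$$$$$+++++++++++

Each string has the form *^{4n-2} $^{3n+2} +^{2n+3} (n = 1, 2, …).
Setting n = 4 gives 14, 14, 11 characters in each block.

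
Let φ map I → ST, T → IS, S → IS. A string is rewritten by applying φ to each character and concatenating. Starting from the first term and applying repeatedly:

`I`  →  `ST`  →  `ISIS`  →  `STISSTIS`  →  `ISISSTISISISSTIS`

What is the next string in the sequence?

Replace each of the 16 characters of ISISSTISISISSTIS in place — ST IS ST IS IS IS ST IS ST IS ST IS IS IS ST IS — and concatenate.

STISSTISISISSTISSTISSTISISISSTIS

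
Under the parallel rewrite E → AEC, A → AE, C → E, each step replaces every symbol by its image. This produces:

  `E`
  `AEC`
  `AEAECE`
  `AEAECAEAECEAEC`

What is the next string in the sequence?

AEAECAEAECEAEAECAEAECEAECAEAECE

Applying the rule to each of the 14 symbols of AEAECAEAECEAEC gives the pieces AE AEC AE AEC E AE AEC AE AEC E AEC AE AEC E, which concatenate to the answer.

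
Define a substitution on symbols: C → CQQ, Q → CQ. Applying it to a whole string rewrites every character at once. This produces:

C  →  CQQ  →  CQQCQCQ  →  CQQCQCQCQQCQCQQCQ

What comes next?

Rewriting the 17 symbols of CQQCQCQCQQCQCQQCQ one by one yields CQQ CQ CQ CQQ CQ CQQ CQ CQQ CQ CQ CQQ CQ CQQ CQ CQ CQQ CQ; concatenated:

CQQCQCQCQQCQCQQCQCQQCQCQCQQCQCQQCQCQCQQCQ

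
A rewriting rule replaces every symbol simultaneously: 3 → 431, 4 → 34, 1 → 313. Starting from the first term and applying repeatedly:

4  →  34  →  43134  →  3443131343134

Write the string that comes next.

φ(3443131343134) expands symbol-by-symbol to 431 34 34 431 313 431 313 431 34 431 313 431 34; joining the 13 pieces gives the next term.

43134344313134313134313443131343134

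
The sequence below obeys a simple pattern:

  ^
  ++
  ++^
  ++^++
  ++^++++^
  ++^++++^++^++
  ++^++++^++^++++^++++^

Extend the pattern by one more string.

++^++++^++^++++^++++^++^++++^++^++

Each term (from the third on) is the previous term followed by the one before it: term 3 = ++·^ = ++^.
Continuing: ++^++++^++^++++^++++^ · ++^++++^++^++ gives term 8.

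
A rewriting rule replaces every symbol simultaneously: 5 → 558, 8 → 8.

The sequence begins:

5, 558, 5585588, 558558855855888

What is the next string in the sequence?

φ(558558855855888) expands symbol-by-symbol to 558 558 8 558 558 8 8 558 558 8 558 558 8 8 8; joining the 15 pieces gives the next term.

5585588558558885585588558558888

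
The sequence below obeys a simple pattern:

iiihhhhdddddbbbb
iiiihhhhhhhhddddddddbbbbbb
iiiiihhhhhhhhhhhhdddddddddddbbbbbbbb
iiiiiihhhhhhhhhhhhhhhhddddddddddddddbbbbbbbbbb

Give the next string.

Each string has the form i^{n+2} h^{4n} d^{3n+2} b^{2n+2} (n = 1, 2, …).
Setting n = 5 gives 7, 20, 17, 12 characters in each block.

iiiiiiihhhhhhhhhhhhhhhhhhhhdddddddddddddddddbbbbbbbbbbbb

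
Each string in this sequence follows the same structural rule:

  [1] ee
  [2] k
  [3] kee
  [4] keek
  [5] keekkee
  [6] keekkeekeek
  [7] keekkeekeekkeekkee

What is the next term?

keekkeekeekkeekkeekeekkeekeek

This is a Fibonacci-style word recurrence s(k) = s(k−1)·s(k−2): e.g. k·ee = kee.
The next term joins keekkeekeekkeekkee and keekkeekeek.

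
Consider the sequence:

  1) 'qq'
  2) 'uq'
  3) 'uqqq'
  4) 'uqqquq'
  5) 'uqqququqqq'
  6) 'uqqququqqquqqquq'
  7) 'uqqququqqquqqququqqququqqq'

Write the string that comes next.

uqqququqqquqqququqqququqqquqqququqqquqqquq

Each term (from the third on) is the previous term followed by the one before it: term 3 = uq·qq = uqqq.
Continuing: uqqququqqquqqququqqququqqq · uqqququqqquqqquq gives term 8.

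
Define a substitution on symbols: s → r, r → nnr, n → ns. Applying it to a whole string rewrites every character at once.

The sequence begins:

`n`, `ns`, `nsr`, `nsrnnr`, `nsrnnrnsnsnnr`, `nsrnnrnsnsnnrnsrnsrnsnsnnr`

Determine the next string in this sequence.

φ(nsrnnrnsnsnnrnsrnsrnsnsnnr) expands symbol-by-symbol to ns r nnr ns ns nnr ns r ns r ns ns nnr ns r nnr ns r nnr ns r ns r ns ns nnr; joining the 26 pieces gives the next term.

nsrnnrnsnsnnrnsrnsrnsnsnnrnsrnnrnsrnnrnsrnsrnsnsnnr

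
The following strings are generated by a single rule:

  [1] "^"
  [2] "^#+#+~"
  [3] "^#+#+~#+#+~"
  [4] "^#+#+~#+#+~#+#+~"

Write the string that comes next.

Each term is the previous one with #+#+~ appended.
One more step from ^#+#+~#+#+~#+#+~ gives the answer.

^#+#+~#+#+~#+#+~#+#+~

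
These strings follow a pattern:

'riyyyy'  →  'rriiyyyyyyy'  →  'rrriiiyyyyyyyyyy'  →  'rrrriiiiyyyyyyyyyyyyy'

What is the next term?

rrrrriiiiiyyyyyyyyyyyyyyyy

Reading off run lengths: r runs 1, 2, 3, 4; i runs 1, 2, 3, 4; y runs 4, 7, 10, 13 — each is linear in n (n = 1, 2, …).
For the next term, n = 5, so the run lengths are 5, 5, 16.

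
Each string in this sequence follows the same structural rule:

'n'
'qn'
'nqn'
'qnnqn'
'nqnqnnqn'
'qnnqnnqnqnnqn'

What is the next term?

nqnqnnqnqnnqnnqnqnnqn

Each term (from the third on) is the two preceding terms concatenated in order: term 3 = n·qn = nqn.
So term 7 is nqnqnnqn·qnnqnnqnqnnqn.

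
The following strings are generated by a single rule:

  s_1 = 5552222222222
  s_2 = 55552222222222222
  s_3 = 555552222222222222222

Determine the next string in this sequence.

Each string has the form 5^{n} 2^{3n+1}, where the shown terms are n = 3, 4, 5.
At n = 6 the blocks have lengths 6, 19.

5555552222222222222222222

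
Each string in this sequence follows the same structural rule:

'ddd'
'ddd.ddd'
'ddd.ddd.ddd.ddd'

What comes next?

s(k+1) = s(k)·.·s(k) — each term doubles the last with '.' between the halves.
Doubling ddd.ddd.ddd.ddd with '.' between the halves:

ddd.ddd.ddd.ddd.ddd.ddd.ddd.ddd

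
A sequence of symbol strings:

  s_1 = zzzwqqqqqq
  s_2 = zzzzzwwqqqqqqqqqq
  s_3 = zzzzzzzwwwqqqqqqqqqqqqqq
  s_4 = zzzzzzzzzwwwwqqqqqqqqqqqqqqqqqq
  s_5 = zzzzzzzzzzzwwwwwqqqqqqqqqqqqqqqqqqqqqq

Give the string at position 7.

zzzzzzzzzzzzzzzwwwwwwwqqqqqqqqqqqqqqqqqqqqqqqqqqqqqq

Each string has the form z^{2n+1} w^{n} q^{4n+2} (n = 1, 2, …).
At n = 7 the blocks have lengths 15, 7, 30.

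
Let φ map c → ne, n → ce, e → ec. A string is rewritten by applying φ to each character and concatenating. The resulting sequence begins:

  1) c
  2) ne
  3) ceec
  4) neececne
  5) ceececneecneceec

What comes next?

φ(ceececneecneceec) expands symbol-by-symbol to ne ec ec ne ec ne ce ec ec ne ce ec ne ec ec ne; joining the 16 pieces gives the next term.

neececneecneceececneceecneececne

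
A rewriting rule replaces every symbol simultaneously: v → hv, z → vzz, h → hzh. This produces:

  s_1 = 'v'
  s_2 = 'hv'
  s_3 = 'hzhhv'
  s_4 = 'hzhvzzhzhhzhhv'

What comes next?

Rewriting the 14 symbols of hzhvzzhzhhzhhv one by one yields hzh vzz hzh hv vzz vzz hzh vzz hzh hzh vzz hzh hzh hv; concatenated:

hzhvzzhzhhvvzzvzzhzhvzzhzhhzhvzzhzhhzhhv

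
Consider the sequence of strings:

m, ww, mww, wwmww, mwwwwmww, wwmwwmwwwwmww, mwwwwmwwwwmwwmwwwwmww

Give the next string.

From term 3 onward, concatenate the second-to-last term with the last: m·ww = mww, ww·mww = wwmww, …
The next term joins wwmwwmwwwwmww and mwwwwmwwwwmwwmwwwwmww.

wwmwwmwwwwmwwmwwwwmwwwwmwwmwwwwmww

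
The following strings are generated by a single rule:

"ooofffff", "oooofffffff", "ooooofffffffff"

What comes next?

oooooofffffffffff

Each string has the form o^{n} f^{2n-1}, where the shown terms are n = 3, 4, 5.
Setting n = 6 gives 6, 11 characters in each block.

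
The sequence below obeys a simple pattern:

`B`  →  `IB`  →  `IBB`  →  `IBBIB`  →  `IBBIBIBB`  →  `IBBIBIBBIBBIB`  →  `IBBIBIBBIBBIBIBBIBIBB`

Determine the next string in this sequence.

From term 3 onward, concatenate the last term with the second-to-last: IB·B = IBB, IBB·IB = IBBIB, …
The next term joins IBBIBIBBIBBIBIBBIBIBB and IBBIBIBBIBBIB.

IBBIBIBBIBBIBIBBIBIBBIBBIBIBBIBBIB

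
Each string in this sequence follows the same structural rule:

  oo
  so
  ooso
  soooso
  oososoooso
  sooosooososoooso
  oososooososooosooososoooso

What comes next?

sooosooososooosooososooososooosooososoooso

This is a Fibonacci-style word recurrence s(k) = s(k−2)·s(k−1): e.g. oo·so = ooso.
Continuing: sooosooososoooso · oososooososooosooososoooso gives term 8.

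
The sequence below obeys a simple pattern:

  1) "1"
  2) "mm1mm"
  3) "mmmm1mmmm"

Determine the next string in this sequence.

mmmmmm1mmmmmm

s(k+1) = mm·s(k)·mm, so each term gains mm as a prefix and mm as a suffix.
So the next term is mm·mmmm1mmmm·mm.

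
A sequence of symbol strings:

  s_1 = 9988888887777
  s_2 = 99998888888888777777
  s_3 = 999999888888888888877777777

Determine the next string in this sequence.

9999999988888888888888887777777777

Reading off run lengths: 9 runs 2, 4, 6; 8 runs 7, 10, 13; 7 runs 4, 6, 8 — each is linear in n, where the shown terms are n = 2, 3, 4.
For the next term, n = 5, so the run lengths are 8, 16, 10.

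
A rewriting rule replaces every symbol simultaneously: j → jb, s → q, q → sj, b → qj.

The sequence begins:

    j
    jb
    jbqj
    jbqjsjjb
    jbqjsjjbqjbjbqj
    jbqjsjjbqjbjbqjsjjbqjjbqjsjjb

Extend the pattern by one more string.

Rewriting the 29 symbols of jbqjsjjbqjbjbqjsjjbqjjbqjsjjb one by one yields jb qj sj jb q jb jb qj sj jb qj jb qj sj jb q jb jb qj sj jb jb qj sj jb q jb jb qj; concatenated:

jbqjsjjbqjbjbqjsjjbqjjbqjsjjbqjbjbqjsjjbjbqjsjjbqjbjbqj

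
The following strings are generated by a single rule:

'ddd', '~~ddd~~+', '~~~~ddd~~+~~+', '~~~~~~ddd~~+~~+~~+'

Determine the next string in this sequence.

Every step adds ~~ to the front and ~~+ to the end of the previous string.
One more step from ~~~~~~ddd~~+~~+~~+ gives the answer.

~~~~~~~~ddd~~+~~+~~+~~+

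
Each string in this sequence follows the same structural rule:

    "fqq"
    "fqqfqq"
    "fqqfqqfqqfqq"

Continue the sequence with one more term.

fqqfqqfqqfqqfqqfqqfqqfqq

Each string is two copies of the previous one concatenated.
One more doubling of fqqfqqfqqfqq gives the answer.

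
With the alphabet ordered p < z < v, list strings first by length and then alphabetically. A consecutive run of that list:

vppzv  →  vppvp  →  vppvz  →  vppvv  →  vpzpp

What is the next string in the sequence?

vpzpz

Treat vpzpp as a base-3 numeral over the given alphabet and add one, carrying through any trailing v's.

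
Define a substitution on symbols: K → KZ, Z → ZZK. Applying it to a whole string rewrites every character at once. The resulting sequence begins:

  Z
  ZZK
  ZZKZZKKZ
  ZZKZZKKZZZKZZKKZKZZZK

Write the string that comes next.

Replace each of the 21 characters of ZZKZZKKZZZKZZKKZKZZZK in place — ZZK ZZK KZ ZZK ZZK KZ KZ ZZK ZZK ZZK KZ ZZK ZZK KZ KZ ZZK KZ ZZK ZZK ZZK KZ — and concatenate.

ZZKZZKKZZZKZZKKZKZZZKZZKZZKKZZZKZZKKZKZZZKKZZZKZZKZZKKZ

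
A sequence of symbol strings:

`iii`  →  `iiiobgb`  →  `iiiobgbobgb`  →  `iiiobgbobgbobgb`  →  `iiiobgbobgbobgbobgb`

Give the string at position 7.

iiiobgbobgbobgbobgbobgbobgb

The strings grow by a fixed suffix obgb each time.
From iiiobgbobgbobgbobgb, 2 further steps: iiiobgbobgbobgbobgb → iiiobgbobgbobgbobgbobgb → (answer).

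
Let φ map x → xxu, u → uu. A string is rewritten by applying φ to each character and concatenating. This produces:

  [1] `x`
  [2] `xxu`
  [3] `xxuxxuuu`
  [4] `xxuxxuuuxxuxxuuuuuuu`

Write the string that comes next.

xxuxxuuuxxuxxuuuuuuuxxuxxuuuxxuxxuuuuuuuuuuuuuuu

Replace each of the 20 characters of xxuxxuuuxxuxxuuuuuuu in place — xxu xxu uu xxu xxu uu uu uu xxu xxu uu xxu xxu uu uu uu uu uu uu uu — and concatenate.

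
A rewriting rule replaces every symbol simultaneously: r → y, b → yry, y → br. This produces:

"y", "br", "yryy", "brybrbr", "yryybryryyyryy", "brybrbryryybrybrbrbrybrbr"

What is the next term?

Rewriting the 25 symbols of brybrbryryybrybrbrbrybrbr one by one yields yry y br yry y yry y br y br br yry y br yry y yry y yry y br yry y yry y; concatenated:

yryybryryyyryybrybrbryryybryryyyryyyryybryryyyryy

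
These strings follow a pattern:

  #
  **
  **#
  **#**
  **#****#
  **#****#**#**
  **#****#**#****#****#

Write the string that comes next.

Each term (from the third on) is the previous term followed by the one before it: term 3 = **·# = **#.
Continuing: **#****#**#****#****# · **#****#**#** gives term 8.

**#****#**#****#****#**#****#**#**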